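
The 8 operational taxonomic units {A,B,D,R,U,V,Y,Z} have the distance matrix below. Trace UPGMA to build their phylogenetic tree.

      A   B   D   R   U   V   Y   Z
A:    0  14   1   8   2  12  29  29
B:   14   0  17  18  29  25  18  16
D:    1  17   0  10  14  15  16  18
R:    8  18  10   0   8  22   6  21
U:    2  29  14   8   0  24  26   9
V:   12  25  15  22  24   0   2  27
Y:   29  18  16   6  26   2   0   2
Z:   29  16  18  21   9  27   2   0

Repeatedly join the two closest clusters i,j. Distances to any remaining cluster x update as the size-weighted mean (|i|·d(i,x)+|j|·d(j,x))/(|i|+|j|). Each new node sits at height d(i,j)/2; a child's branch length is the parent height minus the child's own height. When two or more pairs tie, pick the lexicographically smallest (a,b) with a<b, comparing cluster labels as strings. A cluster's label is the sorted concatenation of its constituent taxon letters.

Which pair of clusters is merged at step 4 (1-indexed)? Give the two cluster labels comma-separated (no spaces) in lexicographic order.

1. join A+D (d=1) ⇒ AD; edges |A|=1/2, |D|=1/2
  updated: d(AD,B)=31/2, d(AD,R)=9, d(AD,U)=8, d(AD,V)=27/2, d(AD,Y)=45/2, d(AD,Z)=47/2
2. join V+Y (d=2) ⇒ VY; edges |V|=1, |Y|=1
  updated: d(AD,VY)=18, d(B,VY)=43/2, d(R,VY)=14, d(U,VY)=25, d(VY,Z)=29/2
3. join AD+U (d=8) ⇒ ADU; edges |AD|=7/2, |U|=4
  updated: d(ADU,B)=20, d(ADU,R)=26/3, d(ADU,VY)=61/3, d(ADU,Z)=56/3
4. join ADU+R (d=26/3) ⇒ ADRU; edges |ADU|=1/3, |R|=13/3
  updated: d(ADRU,B)=39/2, d(ADRU,VY)=75/4, d(ADRU,Z)=77/4
5. join VY+Z (d=29/2) ⇒ VYZ; edges |VY|=25/4, |Z|=29/4
  updated: d(ADRU,VYZ)=227/12, d(B,VYZ)=59/3
6. join ADRU+VYZ (d=227/12) ⇒ ADRUVYZ; edges |ADRU|=41/8, |VYZ|=53/24
  updated: d(ADRUVYZ,B)=137/7
7. join ADRUVYZ+B (d=137/7) ⇒ ABDRUVYZ; edges |ADRUVYZ|=55/168, |B|=137/14
final tree: (((((A:1/2,D:1/2):7/2,U:4):1/3,R:13/3):41/8,((V:1,Y:1):25/4,Z:29/4):53/24):55/168,B:137/14)
total length: 7747/168

ADU,R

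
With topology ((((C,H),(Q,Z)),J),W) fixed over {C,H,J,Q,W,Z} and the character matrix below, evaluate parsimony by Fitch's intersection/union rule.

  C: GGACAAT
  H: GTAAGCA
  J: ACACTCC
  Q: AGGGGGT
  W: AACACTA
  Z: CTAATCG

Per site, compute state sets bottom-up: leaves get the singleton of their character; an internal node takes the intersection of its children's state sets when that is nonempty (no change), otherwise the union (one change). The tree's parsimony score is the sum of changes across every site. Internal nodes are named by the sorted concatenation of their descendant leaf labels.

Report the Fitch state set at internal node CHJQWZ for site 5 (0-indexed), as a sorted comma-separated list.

CH@0: {G} ∩ {G} = {G} (intersection, +0)
QZ@0: {A} ∪ {C} = {A,C} (union, +1)
CHQZ@0: {G} ∪ {A,C} = {A,C,G} (union, +1)
CHJQZ@0: {A,C,G} ∩ {A} = {A} (intersection, +0)
CHJQWZ@0: {A} ∩ {A} = {A} (intersection, +0)
CH@1: {G} ∪ {T} = {G,T} (union, +1)
QZ@1: {G} ∪ {T} = {G,T} (union, +1)
CHQZ@1: {G,T} ∩ {G,T} = {G,T} (intersection, +0)
CHJQZ@1: {G,T} ∪ {C} = {C,G,T} (union, +1)
CHJQWZ@1: {C,G,T} ∪ {A} = {A,C,G,T} (union, +1)
CH@2: {A} ∩ {A} = {A} (intersection, +0)
QZ@2: {G} ∪ {A} = {A,G} (union, +1)
CHQZ@2: {A} ∩ {A,G} = {A} (intersection, +0)
CHJQZ@2: {A} ∩ {A} = {A} (intersection, +0)
CHJQWZ@2: {A} ∪ {C} = {A,C} (union, +1)
CH@3: {C} ∪ {A} = {A,C} (union, +1)
QZ@3: {G} ∪ {A} = {A,G} (union, +1)
CHQZ@3: {A,C} ∩ {A,G} = {A} (intersection, +0)
CHJQZ@3: {A} ∪ {C} = {A,C} (union, +1)
CHJQWZ@3: {A,C} ∩ {A} = {A} (intersection, +0)
CH@4: {A} ∪ {G} = {A,G} (union, +1)
QZ@4: {G} ∪ {T} = {G,T} (union, +1)
CHQZ@4: {A,G} ∩ {G,T} = {G} (intersection, +0)
CHJQZ@4: {G} ∪ {T} = {G,T} (union, +1)
CHJQWZ@4: {G,T} ∪ {C} = {C,G,T} (union, +1)
CH@5: {A} ∪ {C} = {A,C} (union, +1)
QZ@5: {G} ∪ {C} = {C,G} (union, +1)
CHQZ@5: {A,C} ∩ {C,G} = {C} (intersection, +0)
CHJQZ@5: {C} ∩ {C} = {C} (intersection, +0)
CHJQWZ@5: {C} ∪ {T} = {C,T} (union, +1)
CH@6: {T} ∪ {A} = {A,T} (union, +1)
QZ@6: {T} ∪ {G} = {G,T} (union, +1)
CHQZ@6: {A,T} ∩ {G,T} = {T} (intersection, +0)
CHJQZ@6: {T} ∪ {C} = {C,T} (union, +1)
CHJQWZ@6: {C,T} ∪ {A} = {A,C,T} (union, +1)
per-site changes: [2, 4, 2, 3, 4, 3, 4]; total = 22

C,T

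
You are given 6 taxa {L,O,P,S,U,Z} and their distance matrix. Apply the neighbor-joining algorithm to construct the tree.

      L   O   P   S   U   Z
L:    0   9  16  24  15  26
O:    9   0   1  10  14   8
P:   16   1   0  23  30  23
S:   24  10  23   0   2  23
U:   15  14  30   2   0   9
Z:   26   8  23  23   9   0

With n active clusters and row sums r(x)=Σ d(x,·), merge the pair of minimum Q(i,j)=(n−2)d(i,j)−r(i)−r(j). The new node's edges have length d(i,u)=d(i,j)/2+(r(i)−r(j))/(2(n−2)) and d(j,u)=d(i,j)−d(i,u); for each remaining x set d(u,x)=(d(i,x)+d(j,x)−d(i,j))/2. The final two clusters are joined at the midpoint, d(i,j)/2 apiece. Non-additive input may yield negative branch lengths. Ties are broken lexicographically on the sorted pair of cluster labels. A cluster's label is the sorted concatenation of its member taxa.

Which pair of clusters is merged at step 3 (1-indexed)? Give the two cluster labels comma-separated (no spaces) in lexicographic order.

iteration 1: select S,U (d=2, Q=-144); attach at lengths (5/2, -1/2); label the merged cluster SU
  updated: d(L,SU)=37/2, d(O,SU)=11, d(P,SU)=51/2, d(SU,Z)=15
iteration 2: select SU,Z (d=15, Q=-97); attach at lengths (43/6, 47/6); label the merged cluster SUZ
  updated: d(L,SUZ)=59/4, d(O,SUZ)=2, d(P,SUZ)=67/4
iteration 3: select L,SUZ (d=59/4, Q=-175/4); attach at lengths (143/16, 93/16); label the merged cluster LSUZ
  updated: d(LSUZ,O)=-15/8, d(LSUZ,P)=9
iteration 4: select LSUZ,O (d=-15/8, Q=-65/8); attach at lengths (49/16, -79/16); label the merged cluster LOSUZ
  updated: d(LOSUZ,P)=95/16
iteration 5: select LOSUZ,P (d=95/16); attach at lengths (95/32, 95/32); label the merged cluster LOPSUZ
final tree: (((L:143/16,((S:5/2,U:-1/2):43/6,Z:47/6):93/16):49/16,O:-79/16):95/32,P:95/32)
total length: 573/16

L,SUZ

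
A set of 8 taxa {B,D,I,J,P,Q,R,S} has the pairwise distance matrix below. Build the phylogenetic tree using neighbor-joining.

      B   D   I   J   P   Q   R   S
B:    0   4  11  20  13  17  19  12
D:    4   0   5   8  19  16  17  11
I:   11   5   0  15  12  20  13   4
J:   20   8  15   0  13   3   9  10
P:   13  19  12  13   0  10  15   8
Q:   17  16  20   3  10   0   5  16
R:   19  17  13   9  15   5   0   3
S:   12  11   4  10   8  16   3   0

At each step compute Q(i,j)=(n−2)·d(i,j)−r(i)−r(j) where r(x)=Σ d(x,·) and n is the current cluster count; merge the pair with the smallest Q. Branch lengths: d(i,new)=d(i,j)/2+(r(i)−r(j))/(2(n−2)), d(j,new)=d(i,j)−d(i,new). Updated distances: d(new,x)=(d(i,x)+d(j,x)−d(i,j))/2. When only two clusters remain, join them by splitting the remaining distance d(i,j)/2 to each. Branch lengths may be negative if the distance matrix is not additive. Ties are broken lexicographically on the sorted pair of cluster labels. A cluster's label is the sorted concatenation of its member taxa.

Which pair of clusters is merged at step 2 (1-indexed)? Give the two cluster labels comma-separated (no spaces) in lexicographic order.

J,Q

iteration 1: select B,D (d=4, Q=-152); attach at lengths (10/3, 2/3); label the merged cluster BD
  updated: d(BD,I)=6, d(BD,J)=12, d(BD,P)=14, d(BD,Q)=29/2, d(BD,R)=16, d(BD,S)=19/2
iteration 2: select J,Q (d=3, Q=-231/2); attach at lengths (17/20, 43/20); label the merged cluster JQ
  updated: d(BD,JQ)=47/4, d(I,JQ)=16, d(JQ,P)=10, d(JQ,R)=11/2, d(JQ,S)=23/2
iteration 3: select JQ,R (d=11/2, Q=-341/4); attach at lengths (97/32, 79/32); label the merged cluster JQR
  updated: d(BD,JQR)=89/8, d(I,JQR)=47/4, d(JQR,P)=39/4, d(JQR,S)=9/2
iteration 4: select BD,I (d=6, Q=-451/8); attach at lengths (199/48, 89/48); label the merged cluster BDI
  updated: d(BDI,JQR)=135/16, d(BDI,P)=10, d(BDI,S)=15/4
iteration 5: select BDI,S (d=15/4, Q=-495/16); attach at lengths (215/64, 25/64); label the merged cluster BDIS
  updated: d(BDIS,JQR)=147/32, d(BDIS,P)=57/8
iteration 6: select BDIS,JQR (d=147/32, Q=-687/32); attach at lengths (63/64, 231/64); label the merged cluster BDIJQRS
  updated: d(BDIJQRS,P)=393/64
iteration 7: select BDIJQRS,P (d=393/64); attach at lengths (393/128, 393/128); label the merged cluster BDIJPQRS
final tree: (((((B:10/3,D:2/3):199/48,I:89/48):215/64,S:25/64):63/64,((J:17/20,Q:43/20):97/32,R:79/32):231/64):393/128,P:393/128)
total length: 2111/64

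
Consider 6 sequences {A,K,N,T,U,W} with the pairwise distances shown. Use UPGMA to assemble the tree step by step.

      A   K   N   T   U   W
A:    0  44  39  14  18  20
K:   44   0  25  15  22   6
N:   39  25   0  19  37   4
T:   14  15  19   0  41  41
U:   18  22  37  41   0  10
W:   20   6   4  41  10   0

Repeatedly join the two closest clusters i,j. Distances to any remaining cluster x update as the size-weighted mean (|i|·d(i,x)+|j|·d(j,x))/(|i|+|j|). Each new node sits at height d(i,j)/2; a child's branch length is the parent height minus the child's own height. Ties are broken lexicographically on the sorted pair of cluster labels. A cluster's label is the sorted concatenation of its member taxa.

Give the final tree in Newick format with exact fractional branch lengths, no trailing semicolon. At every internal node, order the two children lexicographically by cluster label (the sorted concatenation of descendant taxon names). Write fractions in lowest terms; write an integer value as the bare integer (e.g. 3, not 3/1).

((A:7,T:7):125/16,((K:31/4,(N:2,W:2):23/4):15/4,U:23/2):53/16)

step 1: merge (N,W) at d=4; branch lengths N→2, W→2; new cluster NW
  updated: d(A,NW)=59/2, d(K,NW)=31/2, d(NW,T)=30, d(NW,U)=47/2
step 2: merge (A,T) at d=14; branch lengths A→7, T→7; new cluster AT
  updated: d(AT,K)=59/2, d(AT,NW)=119/4, d(AT,U)=59/2
step 3: merge (K,NW) at d=31/2; branch lengths K→31/4, NW→23/4; new cluster KNW
  updated: d(AT,KNW)=89/3, d(KNW,U)=23
step 4: merge (KNW,U) at d=23; branch lengths KNW→15/4, U→23/2; new cluster KNUW
  updated: d(AT,KNUW)=237/8
step 5: merge (AT,KNUW) at d=237/8; branch lengths AT→125/16, KNUW→53/16; new cluster AKNTUW
final tree: ((A:7,T:7):125/16,((K:31/4,(N:2,W:2):23/4):15/4,U:23/2):53/16)
total length: 463/8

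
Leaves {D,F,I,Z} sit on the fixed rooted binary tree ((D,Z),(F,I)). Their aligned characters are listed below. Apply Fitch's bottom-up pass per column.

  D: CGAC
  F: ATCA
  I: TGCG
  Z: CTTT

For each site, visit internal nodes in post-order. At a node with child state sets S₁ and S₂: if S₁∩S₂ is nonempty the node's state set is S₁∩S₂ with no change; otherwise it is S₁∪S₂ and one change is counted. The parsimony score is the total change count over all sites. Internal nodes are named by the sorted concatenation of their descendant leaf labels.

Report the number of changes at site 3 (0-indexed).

3

DZ@0: {C} ∩ {C} = {C} (intersection, +0)
FI@0: {A} ∪ {T} = {A,T} (union, +1)
DFIZ@0: {C} ∪ {A,T} = {A,C,T} (union, +1)
DZ@1: {G} ∪ {T} = {G,T} (union, +1)
FI@1: {T} ∪ {G} = {G,T} (union, +1)
DFIZ@1: {G,T} ∩ {G,T} = {G,T} (intersection, +0)
DZ@2: {A} ∪ {T} = {A,T} (union, +1)
FI@2: {C} ∩ {C} = {C} (intersection, +0)
DFIZ@2: {A,T} ∪ {C} = {A,C,T} (union, +1)
DZ@3: {C} ∪ {T} = {C,T} (union, +1)
FI@3: {A} ∪ {G} = {A,G} (union, +1)
DFIZ@3: {C,T} ∪ {A,G} = {A,C,G,T} (union, +1)
per-site changes: [2, 2, 2, 3]; total = 9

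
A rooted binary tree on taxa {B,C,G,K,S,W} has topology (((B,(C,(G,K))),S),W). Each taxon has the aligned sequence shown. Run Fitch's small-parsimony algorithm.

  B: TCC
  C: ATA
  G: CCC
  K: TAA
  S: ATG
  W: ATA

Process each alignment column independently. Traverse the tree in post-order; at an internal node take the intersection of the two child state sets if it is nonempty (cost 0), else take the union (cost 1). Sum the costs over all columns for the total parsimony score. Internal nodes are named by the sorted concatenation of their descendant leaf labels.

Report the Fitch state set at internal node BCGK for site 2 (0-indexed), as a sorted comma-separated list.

GK@0: {C} ∪ {T} = {C,T} (union, +1)
CGK@0: {A} ∪ {C,T} = {A,C,T} (union, +1)
BCGK@0: {T} ∩ {A,C,T} = {T} (intersection, +0)
BCGKS@0: {T} ∪ {A} = {A,T} (union, +1)
BCGKSW@0: {A,T} ∩ {A} = {A} (intersection, +0)
GK@1: {C} ∪ {A} = {A,C} (union, +1)
CGK@1: {T} ∪ {A,C} = {A,C,T} (union, +1)
BCGK@1: {C} ∩ {A,C,T} = {C} (intersection, +0)
BCGKS@1: {C} ∪ {T} = {C,T} (union, +1)
BCGKSW@1: {C,T} ∩ {T} = {T} (intersection, +0)
GK@2: {C} ∪ {A} = {A,C} (union, +1)
CGK@2: {A} ∩ {A,C} = {A} (intersection, +0)
BCGK@2: {C} ∪ {A} = {A,C} (union, +1)
BCGKS@2: {A,C} ∪ {G} = {A,C,G} (union, +1)
BCGKSW@2: {A,C,G} ∩ {A} = {A} (intersection, +0)
per-site changes: [3, 3, 3]; total = 9

A,C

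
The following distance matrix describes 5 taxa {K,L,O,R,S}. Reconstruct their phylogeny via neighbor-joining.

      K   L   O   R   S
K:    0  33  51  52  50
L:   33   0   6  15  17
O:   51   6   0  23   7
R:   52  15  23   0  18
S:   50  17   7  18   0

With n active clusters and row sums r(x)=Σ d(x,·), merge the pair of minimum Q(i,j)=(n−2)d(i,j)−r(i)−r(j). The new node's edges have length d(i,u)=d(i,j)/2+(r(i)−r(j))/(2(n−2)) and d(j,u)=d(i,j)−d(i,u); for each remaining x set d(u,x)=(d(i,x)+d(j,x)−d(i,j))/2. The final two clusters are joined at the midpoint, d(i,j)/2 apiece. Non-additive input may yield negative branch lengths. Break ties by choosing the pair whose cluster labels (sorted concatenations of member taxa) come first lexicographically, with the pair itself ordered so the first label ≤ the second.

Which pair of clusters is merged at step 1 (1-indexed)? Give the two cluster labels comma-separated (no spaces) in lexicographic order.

K,L

iteration 1: select K,L (d=33, Q=-158); attach at lengths (107/3, -8/3); label the merged cluster KL
  updated: d(KL,O)=12, d(KL,R)=17, d(KL,S)=17
iteration 2: select KL,R (d=17, Q=-70); attach at lengths (11/2, 23/2); label the merged cluster KLR
  updated: d(KLR,O)=9, d(KLR,S)=9
iteration 3: select KLR,O (d=9, Q=-25); attach at lengths (11/2, 7/2); label the merged cluster KLOR
  updated: d(KLOR,S)=7/2
iteration 4: select KLOR,S (d=7/2); attach at lengths (7/4, 7/4); label the merged cluster KLORS
final tree: ((((K:107/3,L:-8/3):11/2,R:23/2):11/2,O:7/2):7/4,S:7/4)
total length: 125/2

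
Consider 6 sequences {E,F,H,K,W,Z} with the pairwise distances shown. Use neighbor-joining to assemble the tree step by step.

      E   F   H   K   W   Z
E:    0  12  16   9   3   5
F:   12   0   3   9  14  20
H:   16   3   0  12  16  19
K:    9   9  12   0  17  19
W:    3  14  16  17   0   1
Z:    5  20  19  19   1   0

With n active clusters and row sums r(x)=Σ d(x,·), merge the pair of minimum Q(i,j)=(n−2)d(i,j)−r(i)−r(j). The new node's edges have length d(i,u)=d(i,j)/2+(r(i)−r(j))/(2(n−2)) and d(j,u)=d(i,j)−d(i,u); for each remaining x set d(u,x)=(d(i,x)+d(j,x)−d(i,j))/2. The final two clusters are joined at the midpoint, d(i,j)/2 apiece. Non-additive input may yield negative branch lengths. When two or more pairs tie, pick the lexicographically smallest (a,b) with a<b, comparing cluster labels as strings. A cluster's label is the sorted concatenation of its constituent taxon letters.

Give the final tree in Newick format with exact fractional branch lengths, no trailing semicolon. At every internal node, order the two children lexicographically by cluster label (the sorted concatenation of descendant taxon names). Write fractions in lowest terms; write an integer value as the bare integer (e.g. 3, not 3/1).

iteration 1: select F,H (d=3, Q=-112); attach at lengths (1/2, 5/2); label the merged cluster FH
  updated: d(E,FH)=25/2, d(FH,K)=9, d(FH,W)=27/2, d(FH,Z)=18
iteration 2: select FH,K (d=9, Q=-80); attach at lengths (13/3, 14/3); label the merged cluster FHK
  updated: d(E,FHK)=25/4, d(FHK,W)=43/4, d(FHK,Z)=14
iteration 3: select E,FHK (d=25/4, Q=-131/4); attach at lengths (-17/16, 117/16); label the merged cluster EFHK
  updated: d(EFHK,W)=15/4, d(EFHK,Z)=51/8
iteration 4: select EFHK,W (d=15/4, Q=-89/8); attach at lengths (73/16, -13/16); label the merged cluster EFHKW
  updated: d(EFHKW,Z)=29/16
iteration 5: select EFHKW,Z (d=29/16); attach at lengths (29/32, 29/32); label the merged cluster EFHKWZ
final tree: (((E:-17/16,((F:1/2,H:5/2):13/3,K:14/3):117/16):73/16,W:-13/16):29/32,Z:29/32)
total length: 381/16

(((E:-17/16,((F:1/2,H:5/2):13/3,K:14/3):117/16):73/16,W:-13/16):29/32,Z:29/32)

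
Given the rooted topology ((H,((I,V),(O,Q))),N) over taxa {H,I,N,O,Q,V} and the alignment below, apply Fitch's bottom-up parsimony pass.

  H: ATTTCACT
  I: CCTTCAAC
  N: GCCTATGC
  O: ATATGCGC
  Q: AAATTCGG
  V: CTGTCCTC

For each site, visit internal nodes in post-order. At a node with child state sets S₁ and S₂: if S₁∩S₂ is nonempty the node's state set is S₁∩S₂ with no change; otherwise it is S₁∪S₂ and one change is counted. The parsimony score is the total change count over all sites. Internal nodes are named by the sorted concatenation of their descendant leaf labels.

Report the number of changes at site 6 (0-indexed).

IV@0: {C} ∩ {C} = {C} (intersection, +0)
OQ@0: {A} ∩ {A} = {A} (intersection, +0)
IOQV@0: {C} ∪ {A} = {A,C} (union, +1)
HIOQV@0: {A} ∩ {A,C} = {A} (intersection, +0)
HINOQV@0: {A} ∪ {G} = {A,G} (union, +1)
IV@1: {C} ∪ {T} = {C,T} (union, +1)
OQ@1: {T} ∪ {A} = {A,T} (union, +1)
IOQV@1: {C,T} ∩ {A,T} = {T} (intersection, +0)
HIOQV@1: {T} ∩ {T} = {T} (intersection, +0)
HINOQV@1: {T} ∪ {C} = {C,T} (union, +1)
IV@2: {T} ∪ {G} = {G,T} (union, +1)
OQ@2: {A} ∩ {A} = {A} (intersection, +0)
IOQV@2: {G,T} ∪ {A} = {A,G,T} (union, +1)
HIOQV@2: {T} ∩ {A,G,T} = {T} (intersection, +0)
HINOQV@2: {T} ∪ {C} = {C,T} (union, +1)
IV@3: {T} ∩ {T} = {T} (intersection, +0)
OQ@3: {T} ∩ {T} = {T} (intersection, +0)
IOQV@3: {T} ∩ {T} = {T} (intersection, +0)
HIOQV@3: {T} ∩ {T} = {T} (intersection, +0)
HINOQV@3: {T} ∩ {T} = {T} (intersection, +0)
IV@4: {C} ∩ {C} = {C} (intersection, +0)
OQ@4: {G} ∪ {T} = {G,T} (union, +1)
IOQV@4: {C} ∪ {G,T} = {C,G,T} (union, +1)
HIOQV@4: {C} ∩ {C,G,T} = {C} (intersection, +0)
HINOQV@4: {C} ∪ {A} = {A,C} (union, +1)
IV@5: {A} ∪ {C} = {A,C} (union, +1)
OQ@5: {C} ∩ {C} = {C} (intersection, +0)
IOQV@5: {A,C} ∩ {C} = {C} (intersection, +0)
HIOQV@5: {A} ∪ {C} = {A,C} (union, +1)
HINOQV@5: {A,C} ∪ {T} = {A,C,T} (union, +1)
IV@6: {A} ∪ {T} = {A,T} (union, +1)
OQ@6: {G} ∩ {G} = {G} (intersection, +0)
IOQV@6: {A,T} ∪ {G} = {A,G,T} (union, +1)
HIOQV@6: {C} ∪ {A,G,T} = {A,C,G,T} (union, +1)
HINOQV@6: {A,C,G,T} ∩ {G} = {G} (intersection, +0)
IV@7: {C} ∩ {C} = {C} (intersection, +0)
OQ@7: {C} ∪ {G} = {C,G} (union, +1)
IOQV@7: {C} ∩ {C,G} = {C} (intersection, +0)
HIOQV@7: {T} ∪ {C} = {C,T} (union, +1)
HINOQV@7: {C,T} ∩ {C} = {C} (intersection, +0)
per-site changes: [2, 3, 3, 0, 3, 3, 3, 2]; total = 19

3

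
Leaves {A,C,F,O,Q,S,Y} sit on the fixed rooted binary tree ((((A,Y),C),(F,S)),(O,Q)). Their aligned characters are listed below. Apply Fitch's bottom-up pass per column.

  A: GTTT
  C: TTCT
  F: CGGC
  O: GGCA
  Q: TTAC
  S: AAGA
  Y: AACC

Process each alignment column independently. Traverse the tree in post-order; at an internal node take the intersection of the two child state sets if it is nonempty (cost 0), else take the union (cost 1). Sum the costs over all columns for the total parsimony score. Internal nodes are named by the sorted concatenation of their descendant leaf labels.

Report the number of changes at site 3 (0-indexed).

site 0, node AY: A={G} ∪ Y={A} → {A,G} (+1)
site 0, node ACY: AY={A,G} ∪ C={T} → {A,G,T} (+1)
site 0, node FS: F={C} ∪ S={A} → {A,C} (+1)
site 0, node ACFSY: ACY={A,G,T} ∩ FS={A,C} → {A} (+0)
site 0, node OQ: O={G} ∪ Q={T} → {G,T} (+1)
site 0, node ACFOQSY: ACFSY={A} ∪ OQ={G,T} → {A,G,T} (+1)
site 1, node AY: A={T} ∪ Y={A} → {A,T} (+1)
site 1, node ACY: AY={A,T} ∩ C={T} → {T} (+0)
site 1, node FS: F={G} ∪ S={A} → {A,G} (+1)
site 1, node ACFSY: ACY={T} ∪ FS={A,G} → {A,G,T} (+1)
site 1, node OQ: O={G} ∪ Q={T} → {G,T} (+1)
site 1, node ACFOQSY: ACFSY={A,G,T} ∩ OQ={G,T} → {G,T} (+0)
site 2, node AY: A={T} ∪ Y={C} → {C,T} (+1)
site 2, node ACY: AY={C,T} ∩ C={C} → {C} (+0)
site 2, node FS: F={G} ∩ S={G} → {G} (+0)
site 2, node ACFSY: ACY={C} ∪ FS={G} → {C,G} (+1)
site 2, node OQ: O={C} ∪ Q={A} → {A,C} (+1)
site 2, node ACFOQSY: ACFSY={C,G} ∩ OQ={A,C} → {C} (+0)
site 3, node AY: A={T} ∪ Y={C} → {C,T} (+1)
site 3, node ACY: AY={C,T} ∩ C={T} → {T} (+0)
site 3, node FS: F={C} ∪ S={A} → {A,C} (+1)
site 3, node ACFSY: ACY={T} ∪ FS={A,C} → {A,C,T} (+1)
site 3, node OQ: O={A} ∪ Q={C} → {A,C} (+1)
site 3, node ACFOQSY: ACFSY={A,C,T} ∩ OQ={A,C} → {A,C} (+0)
per-site changes: [5, 4, 3, 4]; total = 16

4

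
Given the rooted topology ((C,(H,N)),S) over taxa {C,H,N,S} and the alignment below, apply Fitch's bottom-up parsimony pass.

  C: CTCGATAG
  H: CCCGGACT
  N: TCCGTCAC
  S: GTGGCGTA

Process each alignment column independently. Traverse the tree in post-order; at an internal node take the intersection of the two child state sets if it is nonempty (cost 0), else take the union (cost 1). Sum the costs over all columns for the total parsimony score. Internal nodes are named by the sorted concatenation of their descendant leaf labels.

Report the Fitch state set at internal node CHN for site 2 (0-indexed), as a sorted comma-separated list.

site 0, node HN: H={C} ∪ N={T} → {C,T} (+1)
site 0, node CHN: C={C} ∩ HN={C,T} → {C} (+0)
site 0, node CHNS: CHN={C} ∪ S={G} → {C,G} (+1)
site 1, node HN: H={C} ∩ N={C} → {C} (+0)
site 1, node CHN: C={T} ∪ HN={C} → {C,T} (+1)
site 1, node CHNS: CHN={C,T} ∩ S={T} → {T} (+0)
site 2, node HN: H={C} ∩ N={C} → {C} (+0)
site 2, node CHN: C={C} ∩ HN={C} → {C} (+0)
site 2, node CHNS: CHN={C} ∪ S={G} → {C,G} (+1)
site 3, node HN: H={G} ∩ N={G} → {G} (+0)
site 3, node CHN: C={G} ∩ HN={G} → {G} (+0)
site 3, node CHNS: CHN={G} ∩ S={G} → {G} (+0)
site 4, node HN: H={G} ∪ N={T} → {G,T} (+1)
site 4, node CHN: C={A} ∪ HN={G,T} → {A,G,T} (+1)
site 4, node CHNS: CHN={A,G,T} ∪ S={C} → {A,C,G,T} (+1)
site 5, node HN: H={A} ∪ N={C} → {A,C} (+1)
site 5, node CHN: C={T} ∪ HN={A,C} → {A,C,T} (+1)
site 5, node CHNS: CHN={A,C,T} ∪ S={G} → {A,C,G,T} (+1)
site 6, node HN: H={C} ∪ N={A} → {A,C} (+1)
site 6, node CHN: C={A} ∩ HN={A,C} → {A} (+0)
site 6, node CHNS: CHN={A} ∪ S={T} → {A,T} (+1)
site 7, node HN: H={T} ∪ N={C} → {C,T} (+1)
site 7, node CHN: C={G} ∪ HN={C,T} → {C,G,T} (+1)
site 7, node CHNS: CHN={C,G,T} ∪ S={A} → {A,C,G,T} (+1)
per-site changes: [2, 1, 1, 0, 3, 3, 2, 3]; total = 15

C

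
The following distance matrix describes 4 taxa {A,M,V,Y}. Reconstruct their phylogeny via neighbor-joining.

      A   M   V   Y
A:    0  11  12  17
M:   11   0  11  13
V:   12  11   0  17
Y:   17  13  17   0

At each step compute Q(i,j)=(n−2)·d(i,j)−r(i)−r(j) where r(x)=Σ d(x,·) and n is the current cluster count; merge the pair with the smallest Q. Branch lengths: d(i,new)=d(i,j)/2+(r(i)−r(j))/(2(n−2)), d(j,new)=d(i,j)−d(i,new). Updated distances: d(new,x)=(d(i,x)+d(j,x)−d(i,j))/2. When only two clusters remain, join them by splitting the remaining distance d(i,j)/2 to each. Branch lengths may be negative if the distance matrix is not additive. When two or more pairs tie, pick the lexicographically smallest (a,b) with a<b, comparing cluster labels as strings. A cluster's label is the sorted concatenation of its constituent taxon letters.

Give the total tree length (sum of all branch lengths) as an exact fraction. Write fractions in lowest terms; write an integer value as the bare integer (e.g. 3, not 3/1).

53/2

step 1: merge (A,V) at d=12, Q=-56; branch lengths A→6, V→6; new cluster AV
  updated: d(AV,M)=5, d(AV,Y)=11
step 2: merge (AV,M) at d=5, Q=-29; branch lengths AV→3/2, M→7/2; new cluster AMV
  updated: d(AMV,Y)=19/2
step 3: merge (AMV,Y) at d=19/2; branch lengths AMV→19/4, Y→19/4; new cluster AMVY
final tree: (((A:6,V:6):3/2,M:7/2):19/4,Y:19/4)
total length: 53/2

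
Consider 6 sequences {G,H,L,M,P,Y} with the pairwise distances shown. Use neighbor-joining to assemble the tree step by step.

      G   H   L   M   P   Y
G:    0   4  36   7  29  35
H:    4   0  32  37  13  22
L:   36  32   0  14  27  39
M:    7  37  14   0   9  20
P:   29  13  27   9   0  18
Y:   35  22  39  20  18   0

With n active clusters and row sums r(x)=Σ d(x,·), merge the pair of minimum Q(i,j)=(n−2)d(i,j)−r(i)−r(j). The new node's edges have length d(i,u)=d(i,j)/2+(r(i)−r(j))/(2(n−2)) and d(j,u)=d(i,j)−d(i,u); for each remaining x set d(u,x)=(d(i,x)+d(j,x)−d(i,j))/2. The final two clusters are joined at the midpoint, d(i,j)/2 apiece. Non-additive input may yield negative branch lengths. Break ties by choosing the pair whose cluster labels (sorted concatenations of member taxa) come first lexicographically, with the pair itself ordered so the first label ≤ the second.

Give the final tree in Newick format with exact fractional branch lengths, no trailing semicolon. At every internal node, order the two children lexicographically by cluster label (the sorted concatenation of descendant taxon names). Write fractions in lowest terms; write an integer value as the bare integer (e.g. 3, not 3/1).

((((G:19/8,H:13/8):25/2,(L:91/6,M:-7/6):13/2):5/4,P:17/4):55/8,Y:55/8)

iteration 1: select G,H (d=4, Q=-203); attach at lengths (19/8, 13/8); label the merged cluster GH
  updated: d(GH,L)=32, d(GH,M)=20, d(GH,P)=19, d(GH,Y)=53/2
iteration 2: select L,M (d=14, Q=-133); attach at lengths (91/6, -7/6); label the merged cluster LM
  updated: d(GH,LM)=19, d(LM,P)=11, d(LM,Y)=45/2
iteration 3: select GH,LM (d=19, Q=-79); attach at lengths (25/2, 13/2); label the merged cluster GHLM
  updated: d(GHLM,P)=11/2, d(GHLM,Y)=15
iteration 4: select GHLM,P (d=11/2, Q=-77/2); attach at lengths (5/4, 17/4); label the merged cluster GHLMP
  updated: d(GHLMP,Y)=55/4
iteration 5: select GHLMP,Y (d=55/4); attach at lengths (55/8, 55/8); label the merged cluster GHLMPY
final tree: ((((G:19/8,H:13/8):25/2,(L:91/6,M:-7/6):13/2):5/4,P:17/4):55/8,Y:55/8)
total length: 225/4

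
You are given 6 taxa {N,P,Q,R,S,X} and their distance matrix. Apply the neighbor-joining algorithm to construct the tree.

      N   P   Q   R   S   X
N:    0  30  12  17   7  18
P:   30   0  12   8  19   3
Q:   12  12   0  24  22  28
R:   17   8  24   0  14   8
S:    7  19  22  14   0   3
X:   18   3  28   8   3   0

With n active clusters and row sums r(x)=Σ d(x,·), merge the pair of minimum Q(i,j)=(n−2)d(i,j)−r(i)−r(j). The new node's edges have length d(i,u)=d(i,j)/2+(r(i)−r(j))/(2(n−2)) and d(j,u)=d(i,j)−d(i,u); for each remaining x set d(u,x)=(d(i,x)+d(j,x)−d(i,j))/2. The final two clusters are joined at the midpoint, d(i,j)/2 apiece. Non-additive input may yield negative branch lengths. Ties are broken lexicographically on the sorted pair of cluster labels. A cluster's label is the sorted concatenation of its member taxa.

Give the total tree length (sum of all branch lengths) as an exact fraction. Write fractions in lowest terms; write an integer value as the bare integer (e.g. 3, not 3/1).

1. join N+Q (d=12, Q=-134) ⇒ NQ; edges |N|=17/4, |Q|=31/4
  updated: d(NQ,P)=15, d(NQ,R)=29/2, d(NQ,S)=17/2, d(NQ,X)=17
2. join NQ+S (d=17/2, Q=-74) ⇒ NQS; edges |NQ|=6, |S|=5/2
  updated: d(NQS,P)=51/4, d(NQS,R)=10, d(NQS,X)=23/4
3. join NQS+R (d=10, Q=-69/2) ⇒ NQRS; edges |NQS|=45/8, |R|=35/8
  updated: d(NQRS,P)=43/8, d(NQRS,X)=15/8
4. join NQRS+P (d=43/8, Q=-41/4) ⇒ NPQRS; edges |NQRS|=17/8, |P|=13/4
  updated: d(NPQRS,X)=-1/4
5. join NPQRS+X (d=-1/4) ⇒ NPQRSX; edges |NPQRS|=-1/8, |X|=-1/8
final tree: (((((N:17/4,Q:31/4):6,S:5/2):45/8,R:35/8):17/8,P:13/4):-1/8,X:-1/8)
total length: 285/8

285/8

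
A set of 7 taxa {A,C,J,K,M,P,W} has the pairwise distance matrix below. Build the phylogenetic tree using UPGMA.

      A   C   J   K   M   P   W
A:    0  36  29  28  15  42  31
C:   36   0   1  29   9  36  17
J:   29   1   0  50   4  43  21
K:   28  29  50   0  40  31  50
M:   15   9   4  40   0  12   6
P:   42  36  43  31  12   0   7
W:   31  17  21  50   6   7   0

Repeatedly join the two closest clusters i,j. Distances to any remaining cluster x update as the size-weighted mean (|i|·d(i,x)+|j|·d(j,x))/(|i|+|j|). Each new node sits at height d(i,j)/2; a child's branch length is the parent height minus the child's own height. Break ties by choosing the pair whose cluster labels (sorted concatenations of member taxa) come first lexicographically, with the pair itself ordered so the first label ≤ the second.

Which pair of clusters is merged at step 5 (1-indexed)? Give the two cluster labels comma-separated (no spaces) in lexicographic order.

iteration 1: select C,J (d=1); attach at lengths (1/2, 1/2); label the merged cluster CJ
  updated: d(A,CJ)=65/2, d(CJ,K)=79/2, d(CJ,M)=13/2, d(CJ,P)=79/2, d(CJ,W)=19
iteration 2: select M,W (d=6); attach at lengths (3, 3); label the merged cluster MW
  updated: d(A,MW)=23, d(CJ,MW)=51/4, d(K,MW)=45, d(MW,P)=19/2
iteration 3: select MW,P (d=19/2); attach at lengths (7/4, 19/4); label the merged cluster MPW
  updated: d(A,MPW)=88/3, d(CJ,MPW)=65/3, d(K,MPW)=121/3
iteration 4: select CJ,MPW (d=65/3); attach at lengths (31/3, 73/12); label the merged cluster CJMPW
  updated: d(A,CJMPW)=153/5, d(CJMPW,K)=40
iteration 5: select A,K (d=28); attach at lengths (14, 14); label the merged cluster AK
  updated: d(AK,CJMPW)=353/10
iteration 6: select AK,CJMPW (d=353/10); attach at lengths (73/20, 409/60); label the merged cluster ACJKMPW
final tree: ((A:14,K:14):73/20,((C:1/2,J:1/2):31/3,((M:3,W:3):7/4,P:19/4):73/12):409/60)
total length: 4103/60

A,K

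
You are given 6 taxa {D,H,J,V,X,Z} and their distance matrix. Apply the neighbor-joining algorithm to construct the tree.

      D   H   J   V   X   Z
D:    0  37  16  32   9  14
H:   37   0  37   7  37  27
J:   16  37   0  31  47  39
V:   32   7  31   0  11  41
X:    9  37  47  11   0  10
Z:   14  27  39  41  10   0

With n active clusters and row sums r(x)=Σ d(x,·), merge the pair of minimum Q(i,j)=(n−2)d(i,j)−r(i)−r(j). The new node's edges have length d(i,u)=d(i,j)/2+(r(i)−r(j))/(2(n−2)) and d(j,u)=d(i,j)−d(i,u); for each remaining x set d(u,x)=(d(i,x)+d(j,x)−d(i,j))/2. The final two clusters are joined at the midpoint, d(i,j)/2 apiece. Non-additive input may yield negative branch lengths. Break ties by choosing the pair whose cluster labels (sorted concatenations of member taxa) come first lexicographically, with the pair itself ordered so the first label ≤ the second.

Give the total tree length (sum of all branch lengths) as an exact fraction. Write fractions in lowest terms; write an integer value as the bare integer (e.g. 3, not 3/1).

247/4

iteration 1: select H,V (d=7, Q=-239); attach at lengths (51/8, 5/8); label the merged cluster HV
  updated: d(D,HV)=31, d(HV,J)=61/2, d(HV,X)=41/2, d(HV,Z)=61/2
iteration 2: select D,J (d=16, Q=-309/2); attach at lengths (-29/12, 221/12); label the merged cluster DJ
  updated: d(DJ,HV)=91/4, d(DJ,X)=20, d(DJ,Z)=37/2
iteration 3: select DJ,HV (d=91/4, Q=-179/2); attach at lengths (33/4, 29/2); label the merged cluster DHJV
  updated: d(DHJV,X)=71/8, d(DHJV,Z)=105/8
iteration 4: select DHJV,X (d=71/8, Q=-32); attach at lengths (6, 23/8); label the merged cluster DHJVX
  updated: d(DHJVX,Z)=57/8
iteration 5: select DHJVX,Z (d=57/8); attach at lengths (57/16, 57/16); label the merged cluster DHJVXZ
final tree: ((((D:-29/12,J:221/12):33/4,(H:51/8,V:5/8):29/2):6,X:23/8):57/16,Z:57/16)
total length: 247/4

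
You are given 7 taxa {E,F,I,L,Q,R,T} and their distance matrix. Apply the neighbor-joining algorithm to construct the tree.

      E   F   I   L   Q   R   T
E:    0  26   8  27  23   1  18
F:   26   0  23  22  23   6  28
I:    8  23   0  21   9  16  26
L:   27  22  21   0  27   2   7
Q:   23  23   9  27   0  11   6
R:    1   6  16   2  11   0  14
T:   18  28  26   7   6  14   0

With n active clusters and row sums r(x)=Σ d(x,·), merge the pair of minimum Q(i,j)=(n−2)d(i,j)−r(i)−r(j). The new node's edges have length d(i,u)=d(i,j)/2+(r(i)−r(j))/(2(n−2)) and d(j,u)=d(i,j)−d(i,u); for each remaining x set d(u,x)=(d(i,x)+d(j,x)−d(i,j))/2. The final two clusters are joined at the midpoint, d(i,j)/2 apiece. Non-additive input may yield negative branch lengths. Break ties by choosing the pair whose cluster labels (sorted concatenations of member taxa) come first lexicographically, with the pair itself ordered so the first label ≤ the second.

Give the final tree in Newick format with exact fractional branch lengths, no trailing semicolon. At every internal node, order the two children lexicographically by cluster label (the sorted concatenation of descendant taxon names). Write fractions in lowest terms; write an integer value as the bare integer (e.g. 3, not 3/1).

((((E:33/8,I:31/8):11/2,Q:13/2):2,(F:21/2,R:-9/2):15/4):25/8,(L:21/5,T:14/5):25/8)

iteration 1: select L,T (d=7, Q=-170); attach at lengths (21/5, 14/5); label the merged cluster LT
  updated: d(E,LT)=19, d(F,LT)=43/2, d(I,LT)=20, d(LT,Q)=13, d(LT,R)=9/2
iteration 2: select E,I (d=8, Q=-121); attach at lengths (33/8, 31/8); label the merged cluster EI
  updated: d(EI,F)=41/2, d(EI,LT)=31/2, d(EI,Q)=12, d(EI,R)=9/2
iteration 3: select F,R (d=6, Q=-79); attach at lengths (21/2, -9/2); label the merged cluster FR
  updated: d(EI,FR)=19/2, d(FR,LT)=10, d(FR,Q)=14
iteration 4: select EI,Q (d=12, Q=-52); attach at lengths (11/2, 13/2); label the merged cluster EIQ
  updated: d(EIQ,FR)=23/4, d(EIQ,LT)=33/4
iteration 5: select EIQ,FR (d=23/4, Q=-24); attach at lengths (2, 15/4); label the merged cluster EFIQR
  updated: d(EFIQR,LT)=25/4
iteration 6: select EFIQR,LT (d=25/4); attach at lengths (25/8, 25/8); label the merged cluster EFILQRT
final tree: ((((E:33/8,I:31/8):11/2,Q:13/2):2,(F:21/2,R:-9/2):15/4):25/8,(L:21/5,T:14/5):25/8)
total length: 45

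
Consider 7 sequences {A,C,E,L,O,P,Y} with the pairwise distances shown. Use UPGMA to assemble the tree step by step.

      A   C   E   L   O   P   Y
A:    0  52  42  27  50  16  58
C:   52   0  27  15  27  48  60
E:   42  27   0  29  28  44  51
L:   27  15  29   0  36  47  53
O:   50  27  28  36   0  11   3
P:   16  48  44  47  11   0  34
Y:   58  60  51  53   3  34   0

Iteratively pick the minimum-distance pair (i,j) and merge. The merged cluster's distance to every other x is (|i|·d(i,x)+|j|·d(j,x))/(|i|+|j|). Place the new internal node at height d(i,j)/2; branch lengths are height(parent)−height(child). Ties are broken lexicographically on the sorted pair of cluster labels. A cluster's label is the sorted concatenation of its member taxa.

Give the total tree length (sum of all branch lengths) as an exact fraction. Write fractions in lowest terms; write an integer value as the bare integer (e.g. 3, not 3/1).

2233/24

iteration 1: select O,Y (d=3); attach at lengths (3/2, 3/2); label the merged cluster OY
  updated: d(A,OY)=54, d(C,OY)=87/2, d(E,OY)=79/2, d(L,OY)=89/2, d(OY,P)=45/2
iteration 2: select C,L (d=15); attach at lengths (15/2, 15/2); label the merged cluster CL
  updated: d(A,CL)=79/2, d(CL,E)=28, d(CL,OY)=44, d(CL,P)=95/2
iteration 3: select A,P (d=16); attach at lengths (8, 8); label the merged cluster AP
  updated: d(AP,CL)=87/2, d(AP,E)=43, d(AP,OY)=153/4
iteration 4: select CL,E (d=28); attach at lengths (13/2, 14); label the merged cluster CEL
  updated: d(AP,CEL)=130/3, d(CEL,OY)=85/2
iteration 5: select AP,OY (d=153/4); attach at lengths (89/8, 141/8); label the merged cluster AOPY
  updated: d(AOPY,CEL)=515/12
iteration 6: select AOPY,CEL (d=515/12); attach at lengths (7/3, 179/24); label the merged cluster ACELOPY
final tree: (((A:8,P:8):89/8,(O:3/2,Y:3/2):141/8):7/3,((C:15/2,L:15/2):13/2,E:14):179/24)
total length: 2233/24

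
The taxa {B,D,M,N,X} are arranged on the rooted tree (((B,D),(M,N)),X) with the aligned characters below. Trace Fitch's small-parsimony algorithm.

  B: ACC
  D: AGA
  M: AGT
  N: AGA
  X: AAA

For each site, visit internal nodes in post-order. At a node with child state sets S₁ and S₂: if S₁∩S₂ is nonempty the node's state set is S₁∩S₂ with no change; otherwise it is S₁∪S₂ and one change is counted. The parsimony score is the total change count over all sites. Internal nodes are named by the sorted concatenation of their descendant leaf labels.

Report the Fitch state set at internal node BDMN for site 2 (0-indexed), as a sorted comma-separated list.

BD@0: {A} ∩ {A} = {A} (intersection, +0)
MN@0: {A} ∩ {A} = {A} (intersection, +0)
BDMN@0: {A} ∩ {A} = {A} (intersection, +0)
BDMNX@0: {A} ∩ {A} = {A} (intersection, +0)
BD@1: {C} ∪ {G} = {C,G} (union, +1)
MN@1: {G} ∩ {G} = {G} (intersection, +0)
BDMN@1: {C,G} ∩ {G} = {G} (intersection, +0)
BDMNX@1: {G} ∪ {A} = {A,G} (union, +1)
BD@2: {C} ∪ {A} = {A,C} (union, +1)
MN@2: {T} ∪ {A} = {A,T} (union, +1)
BDMN@2: {A,C} ∩ {A,T} = {A} (intersection, +0)
BDMNX@2: {A} ∩ {A} = {A} (intersection, +0)
per-site changes: [0, 2, 2]; total = 4

A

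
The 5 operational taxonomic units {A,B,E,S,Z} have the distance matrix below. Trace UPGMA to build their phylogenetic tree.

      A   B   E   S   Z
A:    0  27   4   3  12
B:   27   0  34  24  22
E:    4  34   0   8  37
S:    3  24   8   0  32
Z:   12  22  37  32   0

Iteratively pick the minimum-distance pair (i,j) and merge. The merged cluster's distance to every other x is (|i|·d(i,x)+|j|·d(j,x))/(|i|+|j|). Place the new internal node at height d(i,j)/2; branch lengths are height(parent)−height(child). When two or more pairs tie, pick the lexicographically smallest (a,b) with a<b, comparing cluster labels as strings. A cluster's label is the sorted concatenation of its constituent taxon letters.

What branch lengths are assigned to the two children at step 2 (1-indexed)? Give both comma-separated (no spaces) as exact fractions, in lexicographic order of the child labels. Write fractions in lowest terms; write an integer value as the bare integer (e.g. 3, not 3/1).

3/2,3

step 1: merge (A,S) at d=3; branch lengths A→3/2, S→3/2; new cluster AS
  updated: d(AS,B)=51/2, d(AS,E)=6, d(AS,Z)=22
step 2: merge (AS,E) at d=6; branch lengths AS→3/2, E→3; new cluster AES
  updated: d(AES,B)=85/3, d(AES,Z)=27
step 3: merge (B,Z) at d=22; branch lengths B→11, Z→11; new cluster BZ
  updated: d(AES,BZ)=83/3
step 4: merge (AES,BZ) at d=83/3; branch lengths AES→65/6, BZ→17/6; new cluster ABESZ
final tree: (((A:3/2,S:3/2):3/2,E:3):65/6,(B:11,Z:11):17/6)
total length: 259/6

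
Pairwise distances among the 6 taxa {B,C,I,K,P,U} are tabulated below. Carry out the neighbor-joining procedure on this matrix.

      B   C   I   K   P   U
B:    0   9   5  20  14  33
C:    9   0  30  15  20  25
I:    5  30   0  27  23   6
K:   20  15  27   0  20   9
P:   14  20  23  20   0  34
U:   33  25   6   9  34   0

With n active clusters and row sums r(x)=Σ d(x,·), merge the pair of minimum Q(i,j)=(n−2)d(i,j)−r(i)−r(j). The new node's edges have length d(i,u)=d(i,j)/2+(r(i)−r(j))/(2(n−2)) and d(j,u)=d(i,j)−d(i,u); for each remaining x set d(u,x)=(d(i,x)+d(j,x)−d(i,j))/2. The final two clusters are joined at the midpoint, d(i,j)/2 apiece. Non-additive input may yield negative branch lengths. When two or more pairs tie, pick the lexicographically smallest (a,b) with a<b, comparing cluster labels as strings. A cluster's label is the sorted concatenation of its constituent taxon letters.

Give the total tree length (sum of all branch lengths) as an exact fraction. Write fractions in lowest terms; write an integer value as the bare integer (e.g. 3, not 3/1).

iteration 1: select I,U (d=6, Q=-174); attach at lengths (1, 5); label the merged cluster IU
  updated: d(B,IU)=16, d(C,IU)=49/2, d(IU,K)=15, d(IU,P)=51/2
iteration 2: select IU,K (d=15, Q=-106); attach at lengths (28/3, 17/3); label the merged cluster IKU
  updated: d(B,IKU)=21/2, d(C,IKU)=49/4, d(IKU,P)=61/4
iteration 3: select B,C (d=9, Q=-227/4); attach at lengths (41/16, 103/16); label the merged cluster BC
  updated: d(BC,IKU)=55/8, d(BC,P)=25/2
iteration 4: select BC,IKU (d=55/8, Q=-277/8); attach at lengths (33/16, 77/16); label the merged cluster BCIKU
  updated: d(BCIKU,P)=167/16
iteration 5: select BCIKU,P (d=167/16); attach at lengths (167/32, 167/32); label the merged cluster BCIKPU
final tree: (((B:41/16,C:103/16):33/16,((I:1,U:5):28/3,K:17/3):77/16):167/32,P:167/32)
total length: 757/16

757/16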